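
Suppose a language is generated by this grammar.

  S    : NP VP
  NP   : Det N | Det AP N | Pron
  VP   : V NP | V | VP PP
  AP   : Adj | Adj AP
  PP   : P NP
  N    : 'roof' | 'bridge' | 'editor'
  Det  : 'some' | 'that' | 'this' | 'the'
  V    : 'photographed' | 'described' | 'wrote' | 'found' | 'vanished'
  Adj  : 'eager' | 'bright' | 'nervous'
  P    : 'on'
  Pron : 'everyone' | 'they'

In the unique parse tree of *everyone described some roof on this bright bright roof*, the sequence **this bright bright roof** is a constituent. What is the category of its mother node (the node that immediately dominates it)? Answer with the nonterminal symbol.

S
  NP
    Pron: everyone
  VP
    VP
      V: described
      NP
        Det: some
        N: roof
    PP
      P: on
      NP
        Det: this
        AP
          Adj: bright
          AP
            Adj: bright
        N: roof
The span 'this bright bright roof' is the NP node built by NP → Det AP N.
Its mother is the PP built by PP → P NP.

PP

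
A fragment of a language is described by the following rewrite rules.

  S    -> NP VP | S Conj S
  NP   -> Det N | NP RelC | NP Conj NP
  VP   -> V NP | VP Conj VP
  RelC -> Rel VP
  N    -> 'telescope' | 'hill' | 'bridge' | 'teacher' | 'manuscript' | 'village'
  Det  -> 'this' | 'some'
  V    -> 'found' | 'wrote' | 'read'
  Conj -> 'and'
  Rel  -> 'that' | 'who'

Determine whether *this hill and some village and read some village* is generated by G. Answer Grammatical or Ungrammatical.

Ungrammatical

For S → NP VP, every NP-prefix leaves a non-VP remainder: after 'this hill' the remainder is not a VP; after 'this hill and some village' the remainder is not a VP. The alternative S rule S → S Conj S likewise has no satisfying split.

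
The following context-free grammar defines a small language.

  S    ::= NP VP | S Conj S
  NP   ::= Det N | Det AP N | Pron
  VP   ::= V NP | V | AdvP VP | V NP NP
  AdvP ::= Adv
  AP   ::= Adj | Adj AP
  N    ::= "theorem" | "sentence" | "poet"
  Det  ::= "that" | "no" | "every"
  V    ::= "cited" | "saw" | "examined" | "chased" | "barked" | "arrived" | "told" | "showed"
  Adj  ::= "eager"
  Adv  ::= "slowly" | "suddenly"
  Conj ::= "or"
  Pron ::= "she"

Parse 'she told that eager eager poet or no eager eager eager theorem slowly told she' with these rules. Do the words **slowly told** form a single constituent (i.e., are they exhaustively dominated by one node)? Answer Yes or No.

[S [S [NP [Pron she]] [VP [V told] [NP [Det that] [AP [Adj eager] [AP [Adj eager]]] [N poet]]]] [Conj or] [S [NP [Det no] [AP [Adj eager] [AP [Adj eager] [AP [Adj eager]]]] [N theorem]] [VP [AdvP [Adv slowly]] [VP [V told] [NP [Pron she]]]]]]
The smallest constituent containing 'slowly told' is the VP spanning 'slowly told she'; no single node in the tree dominates exactly the given words.

No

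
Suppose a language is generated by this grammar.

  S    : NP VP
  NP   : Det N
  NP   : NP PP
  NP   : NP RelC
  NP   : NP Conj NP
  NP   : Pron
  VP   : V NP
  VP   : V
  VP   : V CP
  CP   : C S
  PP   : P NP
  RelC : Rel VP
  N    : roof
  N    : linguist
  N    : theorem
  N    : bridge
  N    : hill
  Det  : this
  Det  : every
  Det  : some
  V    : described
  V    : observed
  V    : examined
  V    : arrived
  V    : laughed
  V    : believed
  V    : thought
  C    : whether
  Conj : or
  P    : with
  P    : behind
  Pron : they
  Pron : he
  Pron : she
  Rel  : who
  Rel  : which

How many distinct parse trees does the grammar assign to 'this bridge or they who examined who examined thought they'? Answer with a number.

Two of the 3 distinct bracketings:
[S [NP [NP [NP [NP [Det this] [N bridge]] [Conj or] [NP [Pron they]]] [RelC [Rel who] [VP [V examined]]]] [RelC [Rel who] [VP [V examined]]]] [VP [V thought] [NP [Pron they]]]]
[S [NP [NP [NP [Det this] [N bridge]] [Conj or] [NP [NP [Pron they]] [RelC [Rel who] [VP [V examined]]]]] [RelC [Rel who] [VP [V examined]]]] [VP [V thought] [NP [Pron they]]]]
The trees differ in how a recursive rule is bracketed over the same span.

3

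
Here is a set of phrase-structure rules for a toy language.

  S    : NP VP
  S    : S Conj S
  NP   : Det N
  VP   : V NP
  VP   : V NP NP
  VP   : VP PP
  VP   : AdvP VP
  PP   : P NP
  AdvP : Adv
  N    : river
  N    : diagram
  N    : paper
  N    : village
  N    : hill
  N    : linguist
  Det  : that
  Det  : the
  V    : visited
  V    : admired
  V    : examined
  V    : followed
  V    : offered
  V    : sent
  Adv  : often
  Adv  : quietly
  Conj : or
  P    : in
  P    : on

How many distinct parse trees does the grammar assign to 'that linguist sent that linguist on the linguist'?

[S [NP [Det that] [N linguist]] [VP [VP [V sent] [NP [Det that] [N linguist]]] [PP [P on] [NP [Det the] [N linguist]]]]]
No rule offers an alternative attachment or grouping for any span, so this is the only derivation.

1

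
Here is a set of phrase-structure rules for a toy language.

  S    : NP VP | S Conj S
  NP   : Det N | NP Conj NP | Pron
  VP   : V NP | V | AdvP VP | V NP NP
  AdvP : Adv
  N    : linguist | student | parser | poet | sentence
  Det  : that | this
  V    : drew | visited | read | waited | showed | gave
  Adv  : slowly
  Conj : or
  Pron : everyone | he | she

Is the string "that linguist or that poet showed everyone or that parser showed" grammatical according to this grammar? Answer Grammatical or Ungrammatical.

Grammatical

[S [S [NP [NP [Det that] [N linguist]] [Conj or] [NP [Det that] [N poet]]] [VP [V showed] [NP [Pron everyone]]]] [Conj or] [S [NP [Det that] [N parser]] [VP [V showed]]]]
Each bracket corresponds to one application of a listed rule, so the string is derivable from S.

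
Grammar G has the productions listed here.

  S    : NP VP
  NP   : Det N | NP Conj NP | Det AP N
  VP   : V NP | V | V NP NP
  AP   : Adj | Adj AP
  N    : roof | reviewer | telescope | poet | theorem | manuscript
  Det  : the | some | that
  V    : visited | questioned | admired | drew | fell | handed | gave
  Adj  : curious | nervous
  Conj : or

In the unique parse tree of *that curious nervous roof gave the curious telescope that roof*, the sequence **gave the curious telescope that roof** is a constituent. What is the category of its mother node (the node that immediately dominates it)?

[S [NP [Det that] [AP [Adj curious] [AP [Adj nervous]]] [N roof]] [VP [V gave] [NP [Det the] [AP [Adj curious]] [N telescope]] [NP [Det that] [N roof]]]]
The span 'gave the curious telescope that roof' is the VP node built by VP → V NP NP.
Its mother is the S built by S → NP VP.

S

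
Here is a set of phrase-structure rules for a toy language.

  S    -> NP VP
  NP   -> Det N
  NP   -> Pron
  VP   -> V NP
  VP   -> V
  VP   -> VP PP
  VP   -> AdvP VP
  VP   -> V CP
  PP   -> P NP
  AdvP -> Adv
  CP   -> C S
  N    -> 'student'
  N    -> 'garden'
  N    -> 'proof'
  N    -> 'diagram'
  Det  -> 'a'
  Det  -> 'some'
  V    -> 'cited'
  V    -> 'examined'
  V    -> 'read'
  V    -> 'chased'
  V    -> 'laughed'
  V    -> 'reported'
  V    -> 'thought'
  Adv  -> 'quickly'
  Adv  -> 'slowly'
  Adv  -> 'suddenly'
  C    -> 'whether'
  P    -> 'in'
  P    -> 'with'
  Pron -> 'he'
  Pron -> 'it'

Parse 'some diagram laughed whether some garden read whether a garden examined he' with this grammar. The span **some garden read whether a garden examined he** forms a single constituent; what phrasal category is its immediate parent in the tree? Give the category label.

[S [NP [Det some] [N diagram]] [VP [V laughed] [CP [C whether] [S [NP [Det some] [N garden]] [VP [V read] [CP [C whether] [S [NP [Det a] [N garden]] [VP [V examined] [NP [Pron he]]]]]]]]]]
The span 'some garden read whether a garden examined he' is the S node built by S → NP VP.
Its mother is the CP built by CP → C S.

CP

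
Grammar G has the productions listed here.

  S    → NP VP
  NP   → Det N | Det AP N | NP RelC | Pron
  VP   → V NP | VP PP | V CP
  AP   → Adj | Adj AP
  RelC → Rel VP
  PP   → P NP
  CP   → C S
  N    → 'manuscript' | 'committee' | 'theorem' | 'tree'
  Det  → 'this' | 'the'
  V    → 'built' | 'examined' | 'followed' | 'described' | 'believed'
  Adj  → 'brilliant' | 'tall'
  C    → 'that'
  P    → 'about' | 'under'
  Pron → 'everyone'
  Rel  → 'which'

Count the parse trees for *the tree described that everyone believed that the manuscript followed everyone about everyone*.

3

Two of the 3 distinct bracketings:
[S [NP [Det the] [N tree]] [VP [VP [V described] [CP [C that] [S [NP [Pron everyone]] [VP [V believed] [CP [C that] [S [NP [Det the] [N manuscript]] [VP [V followed] [NP [Pron everyone]]]]]]]]] [PP [P about] [NP [Pron everyone]]]]]
[S [NP [Det the] [N tree]] [VP [V described] [CP [C that] [S [NP [Pron everyone]] [VP [VP [V believed] [CP [C that] [S [NP [Det the] [N manuscript]] [VP [V followed] [NP [Pron everyone]]]]]] [PP [P about] [NP [Pron everyone]]]]]]]]
The trees differ in how a recursive rule is bracketed over the same span.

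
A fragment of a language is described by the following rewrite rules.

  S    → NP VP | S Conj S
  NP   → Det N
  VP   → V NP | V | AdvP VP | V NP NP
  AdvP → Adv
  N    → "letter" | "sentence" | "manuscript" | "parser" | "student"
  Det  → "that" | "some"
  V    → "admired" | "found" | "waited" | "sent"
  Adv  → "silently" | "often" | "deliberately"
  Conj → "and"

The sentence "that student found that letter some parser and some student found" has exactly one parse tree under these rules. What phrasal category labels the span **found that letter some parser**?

[S [S [NP [Det that] [N student]] [VP [V found] [NP [Det that] [N letter]] [NP [Det some] [N parser]]]] [Conj and] [S [NP [Det some] [N student]] [VP [V found]]]]
The span 'found that letter some parser' is the VP node built by VP → V NP NP.

VP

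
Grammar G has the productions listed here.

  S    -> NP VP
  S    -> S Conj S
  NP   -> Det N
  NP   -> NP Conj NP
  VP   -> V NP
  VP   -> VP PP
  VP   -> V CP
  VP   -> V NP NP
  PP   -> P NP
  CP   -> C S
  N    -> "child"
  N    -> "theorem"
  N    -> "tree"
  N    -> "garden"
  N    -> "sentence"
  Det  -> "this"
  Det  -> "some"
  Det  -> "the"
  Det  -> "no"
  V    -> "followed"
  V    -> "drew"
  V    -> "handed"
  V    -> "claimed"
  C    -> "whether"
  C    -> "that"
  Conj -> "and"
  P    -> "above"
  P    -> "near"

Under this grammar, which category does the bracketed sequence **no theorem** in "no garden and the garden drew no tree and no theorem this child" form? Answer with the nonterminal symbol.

NP

S
  NP
    NP
      Det: no
      N: garden
    Conj: and
    NP
      Det: the
      N: garden
  VP
    V: drew
    NP
      NP
        Det: no
        N: tree
      Conj: and
      NP
        Det: no
        N: theorem
    NP
      Det: this
      N: child
The span 'no theorem' is the NP node built by NP → Det N.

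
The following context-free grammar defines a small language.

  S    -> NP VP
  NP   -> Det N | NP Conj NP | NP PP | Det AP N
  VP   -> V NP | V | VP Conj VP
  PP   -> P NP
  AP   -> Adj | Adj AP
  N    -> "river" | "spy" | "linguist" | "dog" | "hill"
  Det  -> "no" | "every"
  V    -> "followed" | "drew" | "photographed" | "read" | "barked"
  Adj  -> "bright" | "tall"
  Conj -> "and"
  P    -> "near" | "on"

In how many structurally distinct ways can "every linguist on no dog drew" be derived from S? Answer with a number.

1

[S [NP [NP [Det every] [N linguist]] [PP [P on] [NP [Det no] [N dog]]]] [VP [V drew]]]
No rule offers an alternative attachment or grouping for any span, so this is the only derivation.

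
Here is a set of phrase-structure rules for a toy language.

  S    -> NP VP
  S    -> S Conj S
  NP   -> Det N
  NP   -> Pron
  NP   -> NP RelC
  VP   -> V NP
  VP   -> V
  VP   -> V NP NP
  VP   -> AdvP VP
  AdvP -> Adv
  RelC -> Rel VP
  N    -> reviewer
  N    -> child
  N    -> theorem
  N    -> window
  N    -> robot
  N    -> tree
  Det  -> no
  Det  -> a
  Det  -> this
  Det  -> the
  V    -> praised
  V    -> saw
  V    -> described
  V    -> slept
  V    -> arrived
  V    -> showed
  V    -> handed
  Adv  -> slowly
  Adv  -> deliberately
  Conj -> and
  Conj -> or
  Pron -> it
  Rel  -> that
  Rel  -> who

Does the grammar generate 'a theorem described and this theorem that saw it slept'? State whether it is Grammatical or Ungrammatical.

[S [S [NP [Det a] [N theorem]] [VP [V described]]] [Conj and] [S [NP [NP [Det this] [N theorem]] [RelC [Rel that] [VP [V saw] [NP [Pron it]]]]] [VP [V slept]]]]
Each bracket corresponds to one application of a listed rule, so the string is derivable from S.

Grammatical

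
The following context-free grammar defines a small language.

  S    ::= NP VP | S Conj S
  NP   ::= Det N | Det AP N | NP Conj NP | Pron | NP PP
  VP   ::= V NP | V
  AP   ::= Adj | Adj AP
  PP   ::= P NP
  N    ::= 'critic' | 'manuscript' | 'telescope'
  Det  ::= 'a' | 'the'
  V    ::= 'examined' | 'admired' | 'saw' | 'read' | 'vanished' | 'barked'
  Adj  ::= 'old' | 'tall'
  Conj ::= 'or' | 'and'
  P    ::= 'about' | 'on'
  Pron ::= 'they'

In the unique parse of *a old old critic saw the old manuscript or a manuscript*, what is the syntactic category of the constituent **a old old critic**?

S
  NP
    Det: a
    AP
      Adj: old
      AP
        Adj: old
    N: critic
  VP
    V: saw
    NP
      NP
        Det: the
        AP
          Adj: old
        N: manuscript
      Conj: or
      NP
        Det: a
        N: manuscript
The span 'a old old critic' is the NP node built by NP → Det AP N.

NP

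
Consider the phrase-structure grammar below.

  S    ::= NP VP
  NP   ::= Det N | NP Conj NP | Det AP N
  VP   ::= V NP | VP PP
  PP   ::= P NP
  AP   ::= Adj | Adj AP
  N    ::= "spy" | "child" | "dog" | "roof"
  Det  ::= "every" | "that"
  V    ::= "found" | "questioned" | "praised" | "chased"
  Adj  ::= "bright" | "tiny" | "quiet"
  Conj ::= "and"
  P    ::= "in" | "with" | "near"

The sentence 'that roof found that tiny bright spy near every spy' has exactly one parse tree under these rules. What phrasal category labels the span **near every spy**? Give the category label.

[S [NP [Det that] [N roof]] [VP [VP [V found] [NP [Det that] [AP [Adj tiny] [AP [Adj bright]]] [N spy]]] [PP [P near] [NP [Det every] [N spy]]]]]
The span 'near every spy' is the PP node built by PP → P NP.

PP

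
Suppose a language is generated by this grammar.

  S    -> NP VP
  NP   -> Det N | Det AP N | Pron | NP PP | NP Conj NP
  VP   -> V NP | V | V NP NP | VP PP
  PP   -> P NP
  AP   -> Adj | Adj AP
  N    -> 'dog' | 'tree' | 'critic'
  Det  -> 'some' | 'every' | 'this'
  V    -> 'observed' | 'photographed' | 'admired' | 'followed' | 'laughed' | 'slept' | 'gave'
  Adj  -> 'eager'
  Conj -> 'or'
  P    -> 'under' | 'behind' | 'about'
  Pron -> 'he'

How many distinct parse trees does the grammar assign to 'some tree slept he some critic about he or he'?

Two of the 3 distinct bracketings:
[S [NP [Det some] [N tree]] [VP [V slept] [NP [Pron he]] [NP [NP [Det some] [N critic]] [PP [P about] [NP [NP [Pron he]] [Conj or] [NP [Pron he]]]]]]]
[S [NP [Det some] [N tree]] [VP [V slept] [NP [Pron he]] [NP [NP [NP [Det some] [N critic]] [PP [P about] [NP [Pron he]]]] [Conj or] [NP [Pron he]]]]]
The trees differ in how a recursive rule is bracketed over the same span.

3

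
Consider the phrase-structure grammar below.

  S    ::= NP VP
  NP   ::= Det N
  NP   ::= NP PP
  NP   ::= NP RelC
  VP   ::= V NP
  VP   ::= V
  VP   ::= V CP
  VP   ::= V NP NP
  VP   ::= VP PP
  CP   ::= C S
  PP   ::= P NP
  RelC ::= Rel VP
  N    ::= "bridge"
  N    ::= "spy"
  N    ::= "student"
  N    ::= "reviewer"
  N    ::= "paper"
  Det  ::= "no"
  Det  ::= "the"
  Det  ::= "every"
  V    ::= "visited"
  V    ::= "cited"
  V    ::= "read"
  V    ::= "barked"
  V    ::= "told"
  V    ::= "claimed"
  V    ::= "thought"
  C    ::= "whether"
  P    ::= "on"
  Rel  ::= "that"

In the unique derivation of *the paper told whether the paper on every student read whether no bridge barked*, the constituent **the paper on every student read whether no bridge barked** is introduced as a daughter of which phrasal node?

CP

[S [NP [Det the] [N paper]] [VP [V told] [CP [C whether] [S [NP [NP [Det the] [N paper]] [PP [P on] [NP [Det every] [N student]]]] [VP [V read] [CP [C whether] [S [NP [Det no] [N bridge]] [VP [V barked]]]]]]]]]
The span 'the paper on every student read whether no bridge barked' is the S node built by S → NP VP.
Its mother is the CP built by CP → C S.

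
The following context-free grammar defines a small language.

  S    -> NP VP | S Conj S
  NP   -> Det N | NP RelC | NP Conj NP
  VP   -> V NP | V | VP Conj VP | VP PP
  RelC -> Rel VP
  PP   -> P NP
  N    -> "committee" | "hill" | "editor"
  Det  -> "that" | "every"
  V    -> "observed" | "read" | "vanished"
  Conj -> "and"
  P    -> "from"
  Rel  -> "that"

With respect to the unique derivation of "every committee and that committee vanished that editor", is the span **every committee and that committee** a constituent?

[S [NP [NP [Det every] [N committee]] [Conj and] [NP [Det that] [N committee]]] [VP [V vanished] [NP [Det that] [N editor]]]]
The words 'every committee and that committee' are exhaustively dominated by a single NP node (built by NP → NP Conj NP), so they form a constituent.

Yes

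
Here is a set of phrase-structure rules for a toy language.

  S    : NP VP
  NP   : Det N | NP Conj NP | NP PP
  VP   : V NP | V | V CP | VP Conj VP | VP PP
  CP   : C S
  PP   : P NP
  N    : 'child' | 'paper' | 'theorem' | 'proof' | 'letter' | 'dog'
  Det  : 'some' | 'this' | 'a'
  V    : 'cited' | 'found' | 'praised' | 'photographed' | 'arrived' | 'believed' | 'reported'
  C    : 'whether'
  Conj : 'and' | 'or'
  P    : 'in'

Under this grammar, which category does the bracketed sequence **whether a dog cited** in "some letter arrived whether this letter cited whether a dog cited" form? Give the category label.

CP

S
  NP
    Det: some
    N: letter
  VP
    V: arrived
    CP
      C: whether
      S
        NP
          Det: this
          N: letter
        VP
          V: cited
          CP
            C: whether
            S
              NP
                Det: a
                N: dog
              VP
                V: cited
The span 'whether a dog cited' is the CP node built by CP → C S.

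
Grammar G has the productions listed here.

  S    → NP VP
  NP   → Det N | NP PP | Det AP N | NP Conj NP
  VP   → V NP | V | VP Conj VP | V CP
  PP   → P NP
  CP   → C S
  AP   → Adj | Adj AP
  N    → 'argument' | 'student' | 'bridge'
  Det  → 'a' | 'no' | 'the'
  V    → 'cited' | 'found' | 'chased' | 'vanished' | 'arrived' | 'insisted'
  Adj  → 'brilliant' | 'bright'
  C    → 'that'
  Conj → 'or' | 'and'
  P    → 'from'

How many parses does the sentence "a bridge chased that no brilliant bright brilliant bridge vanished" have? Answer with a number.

[S [NP [Det a] [N bridge]] [VP [V chased] [CP [C that] [S [NP [Det no] [AP [Adj brilliant] [AP [Adj bright] [AP [Adj brilliant]]]] [N bridge]] [VP [V vanished]]]]]]
No rule offers an alternative attachment or grouping for any span, so this is the only derivation.

1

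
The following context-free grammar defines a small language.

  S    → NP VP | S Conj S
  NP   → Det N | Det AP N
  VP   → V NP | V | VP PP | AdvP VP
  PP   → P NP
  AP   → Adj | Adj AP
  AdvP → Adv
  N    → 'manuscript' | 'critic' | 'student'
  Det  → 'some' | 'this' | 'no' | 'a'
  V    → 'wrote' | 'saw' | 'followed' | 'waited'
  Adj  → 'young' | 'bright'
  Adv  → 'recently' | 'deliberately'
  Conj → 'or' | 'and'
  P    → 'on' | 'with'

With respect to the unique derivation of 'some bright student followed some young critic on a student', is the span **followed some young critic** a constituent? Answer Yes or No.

[S [NP [Det some] [AP [Adj bright]] [N student]] [VP [VP [V followed] [NP [Det some] [AP [Adj young]] [N critic]]] [PP [P on] [NP [Det a] [N student]]]]]
The words 'followed some young critic' are exhaustively dominated by a single VP node (built by VP → V NP), so they form a constituent.

Yes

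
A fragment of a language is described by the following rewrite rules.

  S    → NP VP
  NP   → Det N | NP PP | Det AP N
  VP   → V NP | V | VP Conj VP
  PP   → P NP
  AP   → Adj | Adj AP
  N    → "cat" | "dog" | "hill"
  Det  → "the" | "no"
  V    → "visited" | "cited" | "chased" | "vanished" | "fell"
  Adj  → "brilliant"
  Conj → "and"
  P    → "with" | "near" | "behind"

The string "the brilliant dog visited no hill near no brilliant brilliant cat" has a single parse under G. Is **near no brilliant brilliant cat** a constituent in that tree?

Yes

[S [NP [Det the] [AP [Adj brilliant]] [N dog]] [VP [V visited] [NP [NP [Det no] [N hill]] [PP [P near] [NP [Det no] [AP [Adj brilliant] [AP [Adj brilliant]]] [N cat]]]]]]
The words 'near no brilliant brilliant cat' are exhaustively dominated by a single PP node (built by PP → P NP), so they form a constituent.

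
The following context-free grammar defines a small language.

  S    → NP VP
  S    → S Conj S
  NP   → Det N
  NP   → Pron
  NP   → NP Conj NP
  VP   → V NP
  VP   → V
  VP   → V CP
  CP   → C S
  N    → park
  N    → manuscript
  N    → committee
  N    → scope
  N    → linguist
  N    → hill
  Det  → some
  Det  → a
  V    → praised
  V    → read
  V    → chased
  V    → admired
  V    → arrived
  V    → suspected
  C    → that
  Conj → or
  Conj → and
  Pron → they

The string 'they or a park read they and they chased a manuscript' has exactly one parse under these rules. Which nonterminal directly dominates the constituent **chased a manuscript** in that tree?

[S [S [NP [NP [Pron they]] [Conj or] [NP [Det a] [N park]]] [VP [V read] [NP [Pron they]]]] [Conj and] [S [NP [Pron they]] [VP [V chased] [NP [Det a] [N manuscript]]]]]
The span 'chased a manuscript' is the VP node built by VP → V NP.
Its mother is the S built by S → NP VP.

S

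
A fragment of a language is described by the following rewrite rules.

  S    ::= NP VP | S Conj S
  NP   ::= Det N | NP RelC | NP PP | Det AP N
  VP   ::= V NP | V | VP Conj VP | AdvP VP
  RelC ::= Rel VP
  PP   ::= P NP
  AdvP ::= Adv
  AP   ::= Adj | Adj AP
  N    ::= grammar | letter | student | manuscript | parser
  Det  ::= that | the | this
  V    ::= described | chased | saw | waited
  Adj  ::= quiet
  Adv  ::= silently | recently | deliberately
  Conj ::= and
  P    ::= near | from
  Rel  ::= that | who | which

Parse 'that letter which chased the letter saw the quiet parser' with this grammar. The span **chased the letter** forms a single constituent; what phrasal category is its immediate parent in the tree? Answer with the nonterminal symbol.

[S [NP [NP [Det that] [N letter]] [RelC [Rel which] [VP [V chased] [NP [Det the] [N letter]]]]] [VP [V saw] [NP [Det the] [AP [Adj quiet]] [N parser]]]]
The span 'chased the letter' is the VP node built by VP → V NP.
Its mother is the RelC built by RelC → Rel VP.

RelC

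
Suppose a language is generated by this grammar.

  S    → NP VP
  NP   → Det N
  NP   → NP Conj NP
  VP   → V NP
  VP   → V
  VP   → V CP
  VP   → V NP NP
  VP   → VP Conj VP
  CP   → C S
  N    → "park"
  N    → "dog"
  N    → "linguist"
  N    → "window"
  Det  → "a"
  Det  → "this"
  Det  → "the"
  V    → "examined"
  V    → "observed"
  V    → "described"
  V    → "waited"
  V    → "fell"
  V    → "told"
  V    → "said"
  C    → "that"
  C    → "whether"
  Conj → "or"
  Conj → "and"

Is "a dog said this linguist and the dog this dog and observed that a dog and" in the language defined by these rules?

Ungrammatical

For S → NP VP, the only prefix that parses as NP is 'a dog', but the remainder 'said this linguist and the dog this dog and observed that a dog and' is not a VP under these rules.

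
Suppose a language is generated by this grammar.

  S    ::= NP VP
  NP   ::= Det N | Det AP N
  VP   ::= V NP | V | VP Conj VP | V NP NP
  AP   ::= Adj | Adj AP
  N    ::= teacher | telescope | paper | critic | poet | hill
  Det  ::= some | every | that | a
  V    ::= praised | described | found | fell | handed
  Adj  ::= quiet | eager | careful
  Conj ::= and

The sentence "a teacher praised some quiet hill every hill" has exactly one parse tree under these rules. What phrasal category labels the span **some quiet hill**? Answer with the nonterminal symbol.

S
  NP
    Det: a
    N: teacher
  VP
    V: praised
    NP
      Det: some
      AP
        Adj: quiet
      N: hill
    NP
      Det: every
      N: hill
The span 'some quiet hill' is the NP node built by NP → Det AP N.

NP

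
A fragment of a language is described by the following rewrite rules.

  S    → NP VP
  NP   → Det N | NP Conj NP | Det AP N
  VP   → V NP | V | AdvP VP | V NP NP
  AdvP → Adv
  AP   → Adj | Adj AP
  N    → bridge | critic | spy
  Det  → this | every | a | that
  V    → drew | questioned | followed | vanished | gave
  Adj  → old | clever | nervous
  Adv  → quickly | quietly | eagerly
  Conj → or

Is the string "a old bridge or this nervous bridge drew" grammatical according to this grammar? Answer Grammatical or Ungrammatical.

Grammatical

[S [NP [NP [Det a] [AP [Adj old]] [N bridge]] [Conj or] [NP [Det this] [AP [Adj nervous]] [N bridge]]] [VP [V drew]]]
The bracketing above is licensed at every node by one of the given productions, with S at the root.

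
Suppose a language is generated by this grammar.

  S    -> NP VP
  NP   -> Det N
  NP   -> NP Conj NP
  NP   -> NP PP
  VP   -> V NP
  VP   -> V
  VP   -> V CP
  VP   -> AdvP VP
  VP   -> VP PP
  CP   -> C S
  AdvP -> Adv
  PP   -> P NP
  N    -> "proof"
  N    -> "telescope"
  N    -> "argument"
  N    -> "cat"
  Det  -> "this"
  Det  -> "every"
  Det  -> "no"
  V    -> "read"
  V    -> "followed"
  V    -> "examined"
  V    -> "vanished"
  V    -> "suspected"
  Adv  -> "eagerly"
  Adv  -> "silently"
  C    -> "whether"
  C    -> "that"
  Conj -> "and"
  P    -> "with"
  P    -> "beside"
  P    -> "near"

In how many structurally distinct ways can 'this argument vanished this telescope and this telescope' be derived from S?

1

[S [NP [Det this] [N argument]] [VP [V vanished] [NP [NP [Det this] [N telescope]] [Conj and] [NP [Det this] [N telescope]]]]]
No rule offers an alternative attachment or grouping for any span, so this is the only derivation.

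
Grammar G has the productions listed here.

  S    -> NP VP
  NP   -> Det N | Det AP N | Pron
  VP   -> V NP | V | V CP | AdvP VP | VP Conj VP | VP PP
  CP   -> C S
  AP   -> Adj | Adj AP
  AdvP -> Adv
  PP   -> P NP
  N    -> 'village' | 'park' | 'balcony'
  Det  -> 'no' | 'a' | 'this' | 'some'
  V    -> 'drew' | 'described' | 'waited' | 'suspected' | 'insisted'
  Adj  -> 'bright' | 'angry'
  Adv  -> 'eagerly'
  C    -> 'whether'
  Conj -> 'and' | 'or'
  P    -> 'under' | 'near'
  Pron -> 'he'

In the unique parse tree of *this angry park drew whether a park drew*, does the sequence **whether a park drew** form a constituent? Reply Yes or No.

[S [NP [Det this] [AP [Adj angry]] [N park]] [VP [V drew] [CP [C whether] [S [NP [Det a] [N park]] [VP [V drew]]]]]]
The words 'whether a park drew' are exhaustively dominated by a single CP node (built by CP → C S), so they form a constituent.

Yes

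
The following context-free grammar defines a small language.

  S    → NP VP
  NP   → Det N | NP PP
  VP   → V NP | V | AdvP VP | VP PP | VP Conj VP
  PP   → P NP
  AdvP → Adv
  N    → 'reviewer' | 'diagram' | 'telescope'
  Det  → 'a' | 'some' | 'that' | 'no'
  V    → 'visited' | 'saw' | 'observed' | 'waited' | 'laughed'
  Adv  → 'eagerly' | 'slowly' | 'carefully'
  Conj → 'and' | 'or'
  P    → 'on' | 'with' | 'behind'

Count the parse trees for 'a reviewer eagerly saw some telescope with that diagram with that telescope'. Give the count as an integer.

Two of the 9 distinct bracketings:
[S [NP [Det a] [N reviewer]] [VP [AdvP [Adv eagerly]] [VP [V saw] [NP [NP [Det some] [N telescope]] [PP [P with] [NP [NP [Det that] [N diagram]] [PP [P with] [NP [Det that] [N telescope]]]]]]]]]
[S [NP [Det a] [N reviewer]] [VP [AdvP [Adv eagerly]] [VP [V saw] [NP [NP [NP [Det some] [N telescope]] [PP [P with] [NP [Det that] [N diagram]]]] [PP [P with] [NP [Det that] [N telescope]]]]]]]
The trees differ in how a recursive rule is bracketed over the same span.

9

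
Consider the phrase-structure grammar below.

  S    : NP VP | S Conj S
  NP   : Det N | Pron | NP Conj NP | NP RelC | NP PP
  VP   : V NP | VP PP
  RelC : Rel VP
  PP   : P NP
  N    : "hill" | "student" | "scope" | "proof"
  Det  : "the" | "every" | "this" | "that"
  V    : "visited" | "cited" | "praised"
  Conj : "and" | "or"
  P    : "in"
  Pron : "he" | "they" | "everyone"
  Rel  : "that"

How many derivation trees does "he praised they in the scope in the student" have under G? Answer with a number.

5

Two of the 5 distinct bracketings:
[S [NP [Pron he]] [VP [V praised] [NP [NP [Pron they]] [PP [P in] [NP [NP [Det the] [N scope]] [PP [P in] [NP [Det the] [N student]]]]]]]]
[S [NP [Pron he]] [VP [V praised] [NP [NP [NP [Pron they]] [PP [P in] [NP [Det the] [N scope]]]] [PP [P in] [NP [Det the] [N student]]]]]]
The trees differ in how a recursive rule is bracketed over the same span.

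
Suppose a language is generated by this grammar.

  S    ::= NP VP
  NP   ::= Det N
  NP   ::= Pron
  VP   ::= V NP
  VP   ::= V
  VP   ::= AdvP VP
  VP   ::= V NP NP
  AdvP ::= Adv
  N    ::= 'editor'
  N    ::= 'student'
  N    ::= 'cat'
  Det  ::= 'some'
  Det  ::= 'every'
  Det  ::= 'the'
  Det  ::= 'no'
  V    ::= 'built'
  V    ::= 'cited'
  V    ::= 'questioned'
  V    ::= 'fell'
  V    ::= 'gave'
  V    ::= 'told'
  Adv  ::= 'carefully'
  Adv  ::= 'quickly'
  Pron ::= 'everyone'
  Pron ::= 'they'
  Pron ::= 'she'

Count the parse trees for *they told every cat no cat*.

1

[S [NP [Pron they]] [VP [V told] [NP [Det every] [N cat]] [NP [Det no] [N cat]]]]
No rule offers an alternative attachment or grouping for any span, so this is the only derivation.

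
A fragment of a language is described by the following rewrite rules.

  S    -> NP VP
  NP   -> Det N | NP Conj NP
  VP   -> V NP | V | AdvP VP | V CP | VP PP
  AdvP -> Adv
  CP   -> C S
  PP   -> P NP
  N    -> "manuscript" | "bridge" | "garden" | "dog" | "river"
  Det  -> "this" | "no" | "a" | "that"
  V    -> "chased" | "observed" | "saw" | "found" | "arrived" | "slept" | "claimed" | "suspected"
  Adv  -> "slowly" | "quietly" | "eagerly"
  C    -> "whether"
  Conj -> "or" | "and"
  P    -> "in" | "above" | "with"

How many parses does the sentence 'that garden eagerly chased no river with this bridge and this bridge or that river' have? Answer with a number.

4

Two of the 4 distinct bracketings:
[S [NP [Det that] [N garden]] [VP [AdvP [Adv eagerly]] [VP [VP [V chased] [NP [Det no] [N river]]] [PP [P with] [NP [NP [Det this] [N bridge]] [Conj and] [NP [NP [Det this] [N bridge]] [Conj or] [NP [Det that] [N river]]]]]]]]
[S [NP [Det that] [N garden]] [VP [AdvP [Adv eagerly]] [VP [VP [V chased] [NP [Det no] [N river]]] [PP [P with] [NP [NP [NP [Det this] [N bridge]] [Conj and] [NP [Det this] [N bridge]]] [Conj or] [NP [Det that] [N river]]]]]]]
The trees differ in how a recursive rule is bracketed over the same span.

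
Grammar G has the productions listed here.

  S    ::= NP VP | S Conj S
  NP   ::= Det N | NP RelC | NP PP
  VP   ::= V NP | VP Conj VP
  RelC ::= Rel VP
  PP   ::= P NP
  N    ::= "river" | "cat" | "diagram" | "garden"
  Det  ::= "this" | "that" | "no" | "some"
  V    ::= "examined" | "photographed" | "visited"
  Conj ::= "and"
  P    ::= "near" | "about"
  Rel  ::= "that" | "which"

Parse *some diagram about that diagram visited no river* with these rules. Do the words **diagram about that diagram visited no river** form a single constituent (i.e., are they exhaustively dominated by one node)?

[S [NP [NP [Det some] [N diagram]] [PP [P about] [NP [Det that] [N diagram]]]] [VP [V visited] [NP [Det no] [N river]]]]
The smallest constituent containing 'diagram about that diagram visited no river' is the S spanning 'some diagram about that diagram visited no river'; no single node in the tree dominates exactly the given words.

No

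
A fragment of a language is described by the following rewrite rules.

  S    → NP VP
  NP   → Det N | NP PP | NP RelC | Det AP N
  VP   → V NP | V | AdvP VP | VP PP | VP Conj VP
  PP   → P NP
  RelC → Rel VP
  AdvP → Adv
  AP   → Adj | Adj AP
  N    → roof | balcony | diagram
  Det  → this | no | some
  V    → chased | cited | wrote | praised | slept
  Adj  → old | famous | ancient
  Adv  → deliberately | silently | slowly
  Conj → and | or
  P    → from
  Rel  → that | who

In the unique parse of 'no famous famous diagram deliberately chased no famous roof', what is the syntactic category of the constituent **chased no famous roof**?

S
  NP
    Det: no
    AP
      Adj: famous
      AP
        Adj: famous
    N: diagram
  VP
    AdvP
      Adv: deliberately
    VP
      V: chased
      NP
        Det: no
        AP
          Adj: famous
        N: roof
The span 'chased no famous roof' is the VP node built by VP → V NP.

VP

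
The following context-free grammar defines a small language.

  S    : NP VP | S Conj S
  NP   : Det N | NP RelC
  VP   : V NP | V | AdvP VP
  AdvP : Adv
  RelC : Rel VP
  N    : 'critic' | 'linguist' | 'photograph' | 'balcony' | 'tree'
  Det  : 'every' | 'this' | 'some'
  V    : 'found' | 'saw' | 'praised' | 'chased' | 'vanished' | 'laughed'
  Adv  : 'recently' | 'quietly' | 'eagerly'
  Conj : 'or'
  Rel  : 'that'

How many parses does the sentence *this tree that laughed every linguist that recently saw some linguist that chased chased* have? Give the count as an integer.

5

Two of the 5 distinct bracketings:
[S [NP [NP [Det this] [N tree]] [RelC [Rel that] [VP [V laughed] [NP [NP [Det every] [N linguist]] [RelC [Rel that] [VP [AdvP [Adv recently]] [VP [V saw] [NP [NP [Det some] [N linguist]] [RelC [Rel that] [VP [V chased]]]]]]]]]]] [VP [V chased]]]
[S [NP [NP [Det this] [N tree]] [RelC [Rel that] [VP [V laughed] [NP [NP [NP [Det every] [N linguist]] [RelC [Rel that] [VP [AdvP [Adv recently]] [VP [V saw] [NP [Det some] [N linguist]]]]]] [RelC [Rel that] [VP [V chased]]]]]]] [VP [V chased]]]
The trees differ in how a recursive rule is bracketed over the same span.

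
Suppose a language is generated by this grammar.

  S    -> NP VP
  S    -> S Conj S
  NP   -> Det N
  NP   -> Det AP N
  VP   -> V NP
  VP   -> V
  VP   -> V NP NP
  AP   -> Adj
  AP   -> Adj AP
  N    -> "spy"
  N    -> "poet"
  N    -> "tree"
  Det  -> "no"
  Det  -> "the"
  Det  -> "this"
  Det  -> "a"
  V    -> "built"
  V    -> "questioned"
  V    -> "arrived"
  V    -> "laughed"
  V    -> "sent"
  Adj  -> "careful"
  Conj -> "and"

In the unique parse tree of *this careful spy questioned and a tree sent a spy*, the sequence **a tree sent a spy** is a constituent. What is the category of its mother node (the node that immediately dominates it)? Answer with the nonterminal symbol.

S

S
  S
    NP
      Det: this
      AP
        Adj: careful
      N: spy
    VP
      V: questioned
  Conj: and
  S
    NP
      Det: a
      N: tree
    VP
      V: sent
      NP
        Det: a
        N: spy
The span 'a tree sent a spy' is the S node built by S → NP VP.
Its mother is the S built by S → S Conj S.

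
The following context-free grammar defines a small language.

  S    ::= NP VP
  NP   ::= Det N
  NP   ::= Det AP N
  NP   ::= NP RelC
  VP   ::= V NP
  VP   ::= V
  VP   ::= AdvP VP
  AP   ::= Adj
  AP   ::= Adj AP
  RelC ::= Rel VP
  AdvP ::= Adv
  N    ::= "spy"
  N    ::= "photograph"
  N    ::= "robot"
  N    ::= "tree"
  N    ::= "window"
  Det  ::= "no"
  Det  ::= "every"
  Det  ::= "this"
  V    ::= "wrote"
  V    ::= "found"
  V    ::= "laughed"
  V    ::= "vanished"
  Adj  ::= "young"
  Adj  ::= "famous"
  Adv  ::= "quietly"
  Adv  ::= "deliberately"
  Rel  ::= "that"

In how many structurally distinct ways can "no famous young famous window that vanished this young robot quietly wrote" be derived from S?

[S [NP [NP [Det no] [AP [Adj famous] [AP [Adj young] [AP [Adj famous]]]] [N window]] [RelC [Rel that] [VP [V vanished] [NP [Det this] [AP [Adj young]] [N robot]]]]] [VP [AdvP [Adv quietly]] [VP [V wrote]]]]
No rule offers an alternative attachment or grouping for any span, so this is the only derivation.

1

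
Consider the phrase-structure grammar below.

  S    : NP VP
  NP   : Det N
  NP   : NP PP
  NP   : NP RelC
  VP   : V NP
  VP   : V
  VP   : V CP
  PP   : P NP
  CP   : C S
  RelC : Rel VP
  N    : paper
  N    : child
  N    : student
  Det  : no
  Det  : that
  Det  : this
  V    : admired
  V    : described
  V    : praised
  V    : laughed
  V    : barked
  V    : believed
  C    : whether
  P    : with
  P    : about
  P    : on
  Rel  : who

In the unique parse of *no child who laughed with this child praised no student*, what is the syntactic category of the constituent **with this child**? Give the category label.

PP

[S [NP [NP [NP [Det no] [N child]] [RelC [Rel who] [VP [V laughed]]]] [PP [P with] [NP [Det this] [N child]]]] [VP [V praised] [NP [Det no] [N student]]]]
The span 'with this child' is the PP node built by PP → P NP.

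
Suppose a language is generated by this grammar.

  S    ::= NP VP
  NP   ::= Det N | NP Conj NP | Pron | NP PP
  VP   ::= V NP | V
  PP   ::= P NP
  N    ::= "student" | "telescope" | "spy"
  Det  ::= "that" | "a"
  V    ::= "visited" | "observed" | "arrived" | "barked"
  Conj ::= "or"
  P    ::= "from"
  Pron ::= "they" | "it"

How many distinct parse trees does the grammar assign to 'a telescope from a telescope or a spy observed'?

2

The two bracketings:
[S [NP [NP [NP [Det a] [N telescope]] [PP [P from] [NP [Det a] [N telescope]]]] [Conj or] [NP [Det a] [N spy]]] [VP [V observed]]]
[S [NP [NP [Det a] [N telescope]] [PP [P from] [NP [NP [Det a] [N telescope]] [Conj or] [NP [Det a] [N spy]]]]] [VP [V observed]]]
The trees differ in how a recursive rule is bracketed over the same span.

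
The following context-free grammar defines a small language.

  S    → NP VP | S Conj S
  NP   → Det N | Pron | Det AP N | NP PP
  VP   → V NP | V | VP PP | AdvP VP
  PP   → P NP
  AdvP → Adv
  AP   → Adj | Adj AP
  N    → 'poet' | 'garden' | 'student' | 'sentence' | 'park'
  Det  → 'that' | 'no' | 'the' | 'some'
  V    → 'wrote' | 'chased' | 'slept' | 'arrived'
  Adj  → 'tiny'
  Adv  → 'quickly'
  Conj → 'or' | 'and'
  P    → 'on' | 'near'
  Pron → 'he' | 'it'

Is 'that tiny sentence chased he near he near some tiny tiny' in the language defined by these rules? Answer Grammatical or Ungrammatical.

Ungrammatical

For S → NP VP, the only prefix that parses as NP is 'that tiny sentence', but the remainder 'chased he near he near some tiny tiny' is not a VP under these rules. The alternative S rule S → S Conj S likewise has no satisfying split.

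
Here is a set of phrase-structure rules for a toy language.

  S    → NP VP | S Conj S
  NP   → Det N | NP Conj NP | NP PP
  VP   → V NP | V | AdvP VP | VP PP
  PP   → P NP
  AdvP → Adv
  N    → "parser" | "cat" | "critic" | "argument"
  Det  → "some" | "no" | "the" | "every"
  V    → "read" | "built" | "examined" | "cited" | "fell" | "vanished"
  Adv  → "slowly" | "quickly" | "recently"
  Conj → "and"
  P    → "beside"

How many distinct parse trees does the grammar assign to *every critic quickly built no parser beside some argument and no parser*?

Two of the 4 distinct bracketings:
[S [NP [Det every] [N critic]] [VP [AdvP [Adv quickly]] [VP [V built] [NP [NP [NP [Det no] [N parser]] [PP [P beside] [NP [Det some] [N argument]]]] [Conj and] [NP [Det no] [N parser]]]]]]
[S [NP [Det every] [N critic]] [VP [AdvP [Adv quickly]] [VP [V built] [NP [NP [Det no] [N parser]] [PP [P beside] [NP [NP [Det some] [N argument]] [Conj and] [NP [Det no] [N parser]]]]]]]]
The trees differ in how a recursive rule is bracketed over the same span.

4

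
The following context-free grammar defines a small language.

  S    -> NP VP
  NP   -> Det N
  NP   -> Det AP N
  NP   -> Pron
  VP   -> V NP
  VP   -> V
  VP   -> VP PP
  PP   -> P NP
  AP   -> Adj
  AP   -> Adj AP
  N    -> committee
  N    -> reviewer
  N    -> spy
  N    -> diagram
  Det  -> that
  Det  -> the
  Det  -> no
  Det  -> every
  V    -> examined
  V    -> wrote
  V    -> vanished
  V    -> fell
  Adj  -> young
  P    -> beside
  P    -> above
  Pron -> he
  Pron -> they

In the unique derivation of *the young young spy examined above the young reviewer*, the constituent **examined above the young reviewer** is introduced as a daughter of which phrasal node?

S

[S [NP [Det the] [AP [Adj young] [AP [Adj young]]] [N spy]] [VP [VP [V examined]] [PP [P above] [NP [Det the] [AP [Adj young]] [N reviewer]]]]]
The span 'examined above the young reviewer' is the VP node built by VP → VP PP.
Its mother is the S built by S → NP VP.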